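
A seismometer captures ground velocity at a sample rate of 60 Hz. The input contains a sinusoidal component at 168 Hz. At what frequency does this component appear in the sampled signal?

168 Hz mod fs = 48 Hz.
48 Hz > fs/2 = 30 Hz, folds to fs − 48 Hz = 12 Hz.

12 Hz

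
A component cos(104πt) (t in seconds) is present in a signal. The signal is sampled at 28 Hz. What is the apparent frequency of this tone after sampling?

ω = 104π rad/s → f = ω/(2π) = 52 Hz.
52 Hz mod fs = 24 Hz.
24 Hz > fs/2 = 14 Hz, folds to fs − 24 Hz = 4 Hz.

4 Hz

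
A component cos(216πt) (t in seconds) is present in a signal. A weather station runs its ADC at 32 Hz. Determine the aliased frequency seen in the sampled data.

ω = 216π rad/s → f = ω/(2π) = 108 Hz.
108 Hz mod fs = 12 Hz.
12 Hz ≤ fs/2 = 16 Hz, appears at 12 Hz.

12 Hz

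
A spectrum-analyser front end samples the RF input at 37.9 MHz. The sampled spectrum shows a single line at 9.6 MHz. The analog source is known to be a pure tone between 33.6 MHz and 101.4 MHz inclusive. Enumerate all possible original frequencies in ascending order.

47.5 MHz, 66.2 MHz, 85.4 MHz

Frequencies that alias to 9.6 MHz are k·fs ± 9.6 MHz for integer k ≥ 0.
k=0: 9.6 MHz.
k=1: 28.3 MHz, 47.5 MHz.
k=2: 66.2 MHz, 85.4 MHz.
k=3: 104.1 MHz, 123.3 MHz.
Within [33.6 MHz, 101.4 MHz]: 47.5 MHz, 66.2 MHz, 85.4 MHz.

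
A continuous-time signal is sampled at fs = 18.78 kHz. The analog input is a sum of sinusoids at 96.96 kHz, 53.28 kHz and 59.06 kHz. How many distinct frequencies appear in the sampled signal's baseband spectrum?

fs/2 = 9.39 kHz.
96.96 kHz mod fs = 3.06 kHz.
3.06 kHz ≤ fs/2 = 9.39 kHz, appears at 3.06 kHz.
53.28 kHz mod fs = 15.72 kHz.
15.72 kHz > fs/2 = 9.39 kHz, folds to fs − 15.72 kHz = 3.06 kHz.
59.06 kHz mod fs = 2.72 kHz.
2.72 kHz ≤ fs/2 = 9.39 kHz, appears at 2.72 kHz.
Distinct values: {2.72 kHz, 3.06 kHz} → 2.

2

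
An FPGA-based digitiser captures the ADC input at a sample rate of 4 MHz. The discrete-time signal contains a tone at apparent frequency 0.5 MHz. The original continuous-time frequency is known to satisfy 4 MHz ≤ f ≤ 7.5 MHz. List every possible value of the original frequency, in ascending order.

Frequencies that alias to 0.5 MHz are k·fs ± 0.5 MHz for integer k ≥ 0.
k=0: 0.5 MHz.
k=1: 3.5 MHz, 4.5 MHz.
k=2: 7.5 MHz, 8.5 MHz.
k=3: 11.5 MHz, 12.5 MHz.
Within [4 MHz, 7.5 MHz]: 4.5 MHz, 7.5 MHz.

4.5 MHz, 7.5 MHz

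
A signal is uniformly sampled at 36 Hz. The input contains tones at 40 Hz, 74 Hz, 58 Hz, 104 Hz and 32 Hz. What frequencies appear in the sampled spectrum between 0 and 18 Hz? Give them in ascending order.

2 Hz, 4 Hz, 14 Hz

fs/2 = 18 Hz.
40 Hz mod fs = 4 Hz.
4 Hz ≤ fs/2 = 18 Hz, appears at 4 Hz.
74 Hz mod fs = 2 Hz.
2 Hz ≤ fs/2 = 18 Hz, appears at 2 Hz.
58 Hz mod fs = 22 Hz.
22 Hz > fs/2 = 18 Hz, folds to fs − 22 Hz = 14 Hz.
104 Hz mod fs = 32 Hz.
32 Hz > fs/2 = 18 Hz, folds to fs − 32 Hz = 4 Hz.
32 Hz > fs/2 = 18 Hz, folds to fs − 32 Hz = 4 Hz.
Distinct values: {2 Hz, 4 Hz, 14 Hz}.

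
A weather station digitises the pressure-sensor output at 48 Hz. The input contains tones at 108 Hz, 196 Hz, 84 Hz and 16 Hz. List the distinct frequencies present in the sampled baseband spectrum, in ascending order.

fs/2 = 24 Hz.
108 Hz mod fs = 12 Hz.
12 Hz ≤ fs/2 = 24 Hz, appears at 12 Hz.
196 Hz mod fs = 4 Hz.
4 Hz ≤ fs/2 = 24 Hz, appears at 4 Hz.
84 Hz mod fs = 36 Hz.
36 Hz > fs/2 = 24 Hz, folds to fs − 36 Hz = 12 Hz.
16 Hz ≤ fs/2 = 24 Hz, passes unchanged.
Distinct values: {4 Hz, 12 Hz, 16 Hz}.

4 Hz, 12 Hz, 16 Hz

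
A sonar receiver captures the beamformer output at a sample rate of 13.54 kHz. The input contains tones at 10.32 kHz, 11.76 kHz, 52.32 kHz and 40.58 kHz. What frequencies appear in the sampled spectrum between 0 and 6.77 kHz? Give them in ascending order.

fs/2 = 6.77 kHz.
10.32 kHz > fs/2 = 6.77 kHz, folds to fs − 10.32 kHz = 3.22 kHz.
11.76 kHz > fs/2 = 6.77 kHz, folds to fs − 11.76 kHz = 1.78 kHz.
52.32 kHz mod fs = 11.7 kHz.
11.7 kHz > fs/2 = 6.77 kHz, folds to fs − 11.7 kHz = 1.84 kHz.
40.58 kHz mod fs = 13.5 kHz.
13.5 kHz > fs/2 = 6.77 kHz, folds to fs − 13.5 kHz = 0.04 kHz.
Distinct values: {0.04 kHz, 1.78 kHz, 1.84 kHz, 3.22 kHz}.

0.04 kHz, 1.78 kHz, 1.84 kHz, 3.22 kHz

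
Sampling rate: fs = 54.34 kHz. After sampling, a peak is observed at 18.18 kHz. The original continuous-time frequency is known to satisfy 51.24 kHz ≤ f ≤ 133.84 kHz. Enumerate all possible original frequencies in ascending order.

72.52 kHz, 90.5 kHz, 126.86 kHz

Frequencies that alias to 18.18 kHz are k·fs ± 18.18 kHz for integer k ≥ 0.
k=0: 18.18 kHz.
k=1: 36.16 kHz, 72.52 kHz.
k=2: 90.5 kHz, 126.86 kHz.
k=3: 144.84 kHz, 181.2 kHz.
Within [51.24 kHz, 133.84 kHz]: 72.52 kHz, 90.5 kHz, 126.86 kHz.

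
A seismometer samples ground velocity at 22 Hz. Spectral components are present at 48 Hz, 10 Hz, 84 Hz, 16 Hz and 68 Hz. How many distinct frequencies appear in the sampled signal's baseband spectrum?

fs/2 = 11 Hz.
48 Hz mod fs = 4 Hz.
4 Hz ≤ fs/2 = 11 Hz, appears at 4 Hz.
10 Hz ≤ fs/2 = 11 Hz, passes unchanged.
84 Hz mod fs = 18 Hz.
18 Hz > fs/2 = 11 Hz, folds to fs − 18 Hz = 4 Hz.
16 Hz > fs/2 = 11 Hz, folds to fs − 16 Hz = 6 Hz.
68 Hz mod fs = 2 Hz.
2 Hz ≤ fs/2 = 11 Hz, appears at 2 Hz.
Distinct values: {2 Hz, 4 Hz, 6 Hz, 10 Hz} → 4.

4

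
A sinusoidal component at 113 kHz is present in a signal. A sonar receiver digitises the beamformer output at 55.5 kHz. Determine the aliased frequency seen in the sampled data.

2 kHz

113 kHz mod fs = 2 kHz.
2 kHz ≤ fs/2 = 27.75 kHz, appears at 2 kHz.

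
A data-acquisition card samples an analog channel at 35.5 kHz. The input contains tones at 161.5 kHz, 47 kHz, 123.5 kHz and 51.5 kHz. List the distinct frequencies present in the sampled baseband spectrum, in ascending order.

11.5 kHz, 16 kHz, 17 kHz

fs/2 = 17.75 kHz.
161.5 kHz mod fs = 19.5 kHz.
19.5 kHz > fs/2 = 17.75 kHz, folds to fs − 19.5 kHz = 16 kHz.
47 kHz mod fs = 11.5 kHz.
11.5 kHz ≤ fs/2 = 17.75 kHz, appears at 11.5 kHz.
123.5 kHz mod fs = 17 kHz.
17 kHz ≤ fs/2 = 17.75 kHz, appears at 17 kHz.
51.5 kHz mod fs = 16 kHz.
16 kHz ≤ fs/2 = 17.75 kHz, appears at 16 kHz.
Distinct values: {11.5 kHz, 16 kHz, 17 kHz}.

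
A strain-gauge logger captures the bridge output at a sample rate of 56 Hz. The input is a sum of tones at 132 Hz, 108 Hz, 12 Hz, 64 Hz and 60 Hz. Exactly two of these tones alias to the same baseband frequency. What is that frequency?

4 Hz

fs/2 = 28 Hz.
132 Hz mod fs = 20 Hz.
20 Hz ≤ fs/2 = 28 Hz, appears at 20 Hz.
108 Hz mod fs = 52 Hz.
52 Hz > fs/2 = 28 Hz, folds to fs − 52 Hz = 4 Hz.
12 Hz ≤ fs/2 = 28 Hz, passes unchanged.
64 Hz mod fs = 8 Hz.
8 Hz ≤ fs/2 = 28 Hz, appears at 8 Hz.
60 Hz mod fs = 4 Hz.
4 Hz ≤ fs/2 = 28 Hz, appears at 4 Hz.
60 Hz and 108 Hz both map to 4 Hz.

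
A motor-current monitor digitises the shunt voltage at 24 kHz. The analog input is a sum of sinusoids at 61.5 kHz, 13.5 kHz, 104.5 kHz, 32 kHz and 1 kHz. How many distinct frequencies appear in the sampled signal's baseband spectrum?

fs/2 = 12 kHz.
61.5 kHz mod fs = 13.5 kHz.
13.5 kHz > fs/2 = 12 kHz, folds to fs − 13.5 kHz = 10.5 kHz.
13.5 kHz > fs/2 = 12 kHz, folds to fs − 13.5 kHz = 10.5 kHz.
104.5 kHz mod fs = 8.5 kHz.
8.5 kHz ≤ fs/2 = 12 kHz, appears at 8.5 kHz.
32 kHz mod fs = 8 kHz.
8 kHz ≤ fs/2 = 12 kHz, appears at 8 kHz.
1 kHz ≤ fs/2 = 12 kHz, passes unchanged.
Distinct values: {1 kHz, 8 kHz, 8.5 kHz, 10.5 kHz} → 4.

4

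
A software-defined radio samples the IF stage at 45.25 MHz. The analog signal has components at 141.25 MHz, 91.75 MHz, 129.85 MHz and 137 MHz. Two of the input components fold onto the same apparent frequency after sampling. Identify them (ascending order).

91.75 MHz, 137 MHz

fs/2 = 22.625 MHz.
141.25 MHz mod fs = 5.5 MHz.
5.5 MHz ≤ fs/2 = 22.625 MHz, appears at 5.5 MHz.
91.75 MHz mod fs = 1.25 MHz.
1.25 MHz ≤ fs/2 = 22.625 MHz, appears at 1.25 MHz.
129.85 MHz mod fs = 39.35 MHz.
39.35 MHz > fs/2 = 22.625 MHz, folds to fs − 39.35 MHz = 5.9 MHz.
137 MHz mod fs = 1.25 MHz.
1.25 MHz ≤ fs/2 = 22.625 MHz, appears at 1.25 MHz.
91.75 MHz and 137 MHz both map to 1.25 MHz.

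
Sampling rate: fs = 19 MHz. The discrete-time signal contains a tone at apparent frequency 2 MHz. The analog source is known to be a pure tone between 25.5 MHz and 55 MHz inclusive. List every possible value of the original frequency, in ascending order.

Frequencies that alias to 2 MHz are k·fs ± 2 MHz for integer k ≥ 0.
k=0: 2 MHz.
k=1: 17 MHz, 21 MHz.
k=2: 36 MHz, 40 MHz.
k=3: 55 MHz, 59 MHz.
k=4: 74 MHz, 78 MHz.
Within [25.5 MHz, 55 MHz]: 36 MHz, 40 MHz, 55 MHz.

36 MHz, 40 MHz, 55 MHz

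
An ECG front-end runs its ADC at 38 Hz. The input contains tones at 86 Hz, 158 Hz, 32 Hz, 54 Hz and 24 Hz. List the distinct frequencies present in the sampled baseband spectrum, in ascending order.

6 Hz, 10 Hz, 14 Hz, 16 Hz

fs/2 = 19 Hz.
86 Hz mod fs = 10 Hz.
10 Hz ≤ fs/2 = 19 Hz, appears at 10 Hz.
158 Hz mod fs = 6 Hz.
6 Hz ≤ fs/2 = 19 Hz, appears at 6 Hz.
32 Hz > fs/2 = 19 Hz, folds to fs − 32 Hz = 6 Hz.
54 Hz mod fs = 16 Hz.
16 Hz ≤ fs/2 = 19 Hz, appears at 16 Hz.
24 Hz > fs/2 = 19 Hz, folds to fs − 24 Hz = 14 Hz.
Distinct values: {6 Hz, 10 Hz, 14 Hz, 16 Hz}.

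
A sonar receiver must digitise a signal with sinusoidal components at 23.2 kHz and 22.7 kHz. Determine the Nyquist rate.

46.4 kHz

Highest-frequency component: 23.2 kHz.
Nyquist rate = 2 × 23.2 kHz = 46.4 kHz.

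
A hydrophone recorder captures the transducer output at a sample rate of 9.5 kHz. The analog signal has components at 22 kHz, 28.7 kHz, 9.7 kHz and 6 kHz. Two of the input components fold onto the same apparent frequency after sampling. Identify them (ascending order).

fs/2 = 4.75 kHz.
22 kHz mod fs = 3 kHz.
3 kHz ≤ fs/2 = 4.75 kHz, appears at 3 kHz.
28.7 kHz mod fs = 0.2 kHz.
0.2 kHz ≤ fs/2 = 4.75 kHz, appears at 0.2 kHz.
9.7 kHz mod fs = 0.2 kHz.
0.2 kHz ≤ fs/2 = 4.75 kHz, appears at 0.2 kHz.
6 kHz > fs/2 = 4.75 kHz, folds to fs − 6 kHz = 3.5 kHz.
9.7 kHz and 28.7 kHz both map to 0.2 kHz.

9.7 kHz, 28.7 kHz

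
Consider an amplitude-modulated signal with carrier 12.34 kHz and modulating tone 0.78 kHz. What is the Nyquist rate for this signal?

26.24 kHz

AM sidebands sit at fc ± fm = 11.56 kHz and 13.12 kHz.
Highest-frequency component: 13.12 kHz.
Nyquist rate = 2 × 13.12 kHz = 26.24 kHz.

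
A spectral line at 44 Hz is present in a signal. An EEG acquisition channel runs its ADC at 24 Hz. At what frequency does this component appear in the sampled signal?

4 Hz

44 Hz mod fs = 20 Hz.
20 Hz > fs/2 = 12 Hz, folds to fs − 20 Hz = 4 Hz.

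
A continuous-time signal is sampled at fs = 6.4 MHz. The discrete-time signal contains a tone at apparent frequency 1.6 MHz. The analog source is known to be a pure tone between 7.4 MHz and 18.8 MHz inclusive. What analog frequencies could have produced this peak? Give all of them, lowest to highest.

8 MHz, 11.2 MHz, 14.4 MHz, 17.6 MHz

Frequencies that alias to 1.6 MHz are k·fs ± 1.6 MHz for integer k ≥ 0.
k=0: 1.6 MHz.
k=1: 4.8 MHz, 8 MHz.
k=2: 11.2 MHz, 14.4 MHz.
k=3: 17.6 MHz, 20.8 MHz.
k=4: 24 MHz, 27.2 MHz.
Within [7.4 MHz, 18.8 MHz]: 8 MHz, 11.2 MHz, 14.4 MHz, 17.6 MHz.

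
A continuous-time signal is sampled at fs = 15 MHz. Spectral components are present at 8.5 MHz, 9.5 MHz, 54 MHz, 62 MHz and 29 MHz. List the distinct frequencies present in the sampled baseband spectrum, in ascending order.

1 MHz, 2 MHz, 5.5 MHz, 6 MHz, 6.5 MHz

fs/2 = 7.5 MHz.
8.5 MHz > fs/2 = 7.5 MHz, folds to fs − 8.5 MHz = 6.5 MHz.
9.5 MHz > fs/2 = 7.5 MHz, folds to fs − 9.5 MHz = 5.5 MHz.
54 MHz mod fs = 9 MHz.
9 MHz > fs/2 = 7.5 MHz, folds to fs − 9 MHz = 6 MHz.
62 MHz mod fs = 2 MHz.
2 MHz ≤ fs/2 = 7.5 MHz, appears at 2 MHz.
29 MHz mod fs = 14 MHz.
14 MHz > fs/2 = 7.5 MHz, folds to fs − 14 MHz = 1 MHz.
Distinct values: {1 MHz, 2 MHz, 5.5 MHz, 6 MHz, 6.5 MHz}.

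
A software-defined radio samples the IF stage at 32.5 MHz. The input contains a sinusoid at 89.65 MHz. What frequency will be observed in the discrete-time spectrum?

89.65 MHz mod fs = 24.65 MHz.
24.65 MHz > fs/2 = 16.25 MHz, folds to fs − 24.65 MHz = 7.85 MHz.

7.85 MHz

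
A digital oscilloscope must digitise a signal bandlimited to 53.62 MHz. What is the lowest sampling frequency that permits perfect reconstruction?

Nyquist rate = 2 × 53.62 MHz = 107.24 MHz.

107.24 MHz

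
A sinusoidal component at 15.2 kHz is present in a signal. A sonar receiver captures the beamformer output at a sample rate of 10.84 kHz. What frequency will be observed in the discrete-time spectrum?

15.2 kHz mod fs = 4.36 kHz.
4.36 kHz ≤ fs/2 = 5.42 kHz, appears at 4.36 kHz.

4.36 kHz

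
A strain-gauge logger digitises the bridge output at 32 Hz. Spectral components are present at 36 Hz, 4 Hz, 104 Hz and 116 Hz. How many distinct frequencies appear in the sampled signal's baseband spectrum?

fs/2 = 16 Hz.
36 Hz mod fs = 4 Hz.
4 Hz ≤ fs/2 = 16 Hz, appears at 4 Hz.
4 Hz ≤ fs/2 = 16 Hz, passes unchanged.
104 Hz mod fs = 8 Hz.
8 Hz ≤ fs/2 = 16 Hz, appears at 8 Hz.
116 Hz mod fs = 20 Hz.
20 Hz > fs/2 = 16 Hz, folds to fs − 20 Hz = 12 Hz.
Distinct values: {4 Hz, 8 Hz, 12 Hz} → 3.

3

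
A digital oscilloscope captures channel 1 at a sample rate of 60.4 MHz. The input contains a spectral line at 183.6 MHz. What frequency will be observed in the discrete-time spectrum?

183.6 MHz mod fs = 2.4 MHz.
2.4 MHz ≤ fs/2 = 30.2 MHz, appears at 2.4 MHz.

2.4 MHz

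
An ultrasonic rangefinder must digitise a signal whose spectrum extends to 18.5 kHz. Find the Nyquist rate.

37 kHz

Nyquist rate = 2 × 18.5 kHz = 37 kHz.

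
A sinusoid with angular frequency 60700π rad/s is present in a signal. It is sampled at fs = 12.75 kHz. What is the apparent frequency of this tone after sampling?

4.85 kHz

ω = 60700π rad/s → f = ω/(2π) = 30350 Hz = 30.35 kHz.
30.35 kHz mod fs = 4.85 kHz.
4.85 kHz ≤ fs/2 = 6.375 kHz, appears at 4.85 kHz.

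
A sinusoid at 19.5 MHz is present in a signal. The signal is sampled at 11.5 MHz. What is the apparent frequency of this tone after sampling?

19.5 MHz mod fs = 8 MHz.
8 MHz > fs/2 = 5.75 MHz, folds to fs − 8 MHz = 3.5 MHz.

3.5 MHz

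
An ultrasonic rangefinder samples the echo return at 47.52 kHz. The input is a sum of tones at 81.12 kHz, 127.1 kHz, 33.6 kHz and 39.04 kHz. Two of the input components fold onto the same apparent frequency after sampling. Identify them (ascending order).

fs/2 = 23.76 kHz.
81.12 kHz mod fs = 33.6 kHz.
33.6 kHz > fs/2 = 23.76 kHz, folds to fs − 33.6 kHz = 13.92 kHz.
127.1 kHz mod fs = 32.06 kHz.
32.06 kHz > fs/2 = 23.76 kHz, folds to fs − 32.06 kHz = 15.46 kHz.
33.6 kHz > fs/2 = 23.76 kHz, folds to fs − 33.6 kHz = 13.92 kHz.
39.04 kHz > fs/2 = 23.76 kHz, folds to fs − 39.04 kHz = 8.48 kHz.
33.6 kHz and 81.12 kHz both map to 13.92 kHz.

33.6 kHz, 81.12 kHz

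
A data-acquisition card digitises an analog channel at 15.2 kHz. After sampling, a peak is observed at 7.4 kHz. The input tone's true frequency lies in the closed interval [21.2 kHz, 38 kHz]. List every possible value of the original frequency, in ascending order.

Frequencies that alias to 7.4 kHz are k·fs ± 7.4 kHz for integer k ≥ 0.
k=0: 7.4 kHz.
k=1: 7.8 kHz, 22.6 kHz.
k=2: 23 kHz, 37.8 kHz.
k=3: 38.2 kHz, 53 kHz.
Within [21.2 kHz, 38 kHz]: 22.6 kHz, 23 kHz, 37.8 kHz.

22.6 kHz, 23 kHz, 37.8 kHz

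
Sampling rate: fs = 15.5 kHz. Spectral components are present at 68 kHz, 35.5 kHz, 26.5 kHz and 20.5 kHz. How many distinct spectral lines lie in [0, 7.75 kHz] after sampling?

3

fs/2 = 7.75 kHz.
68 kHz mod fs = 6 kHz.
6 kHz ≤ fs/2 = 7.75 kHz, appears at 6 kHz.
35.5 kHz mod fs = 4.5 kHz.
4.5 kHz ≤ fs/2 = 7.75 kHz, appears at 4.5 kHz.
26.5 kHz mod fs = 11 kHz.
11 kHz > fs/2 = 7.75 kHz, folds to fs − 11 kHz = 4.5 kHz.
20.5 kHz mod fs = 5 kHz.
5 kHz ≤ fs/2 = 7.75 kHz, appears at 5 kHz.
Distinct values: {4.5 kHz, 5 kHz, 6 kHz} → 3.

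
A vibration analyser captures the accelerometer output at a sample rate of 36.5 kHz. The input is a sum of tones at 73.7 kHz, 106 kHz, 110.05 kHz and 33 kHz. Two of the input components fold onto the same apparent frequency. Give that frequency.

3.5 kHz

fs/2 = 18.25 kHz.
73.7 kHz mod fs = 0.7 kHz.
0.7 kHz ≤ fs/2 = 18.25 kHz, appears at 0.7 kHz.
106 kHz mod fs = 33 kHz.
33 kHz > fs/2 = 18.25 kHz, folds to fs − 33 kHz = 3.5 kHz.
110.05 kHz mod fs = 0.55 kHz.
0.55 kHz ≤ fs/2 = 18.25 kHz, appears at 0.55 kHz.
33 kHz > fs/2 = 18.25 kHz, folds to fs − 33 kHz = 3.5 kHz.
33 kHz and 106 kHz both map to 3.5 kHz.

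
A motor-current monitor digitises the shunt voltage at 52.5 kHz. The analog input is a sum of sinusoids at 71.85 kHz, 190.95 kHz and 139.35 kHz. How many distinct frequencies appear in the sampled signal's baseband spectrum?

3

fs/2 = 26.25 kHz.
71.85 kHz mod fs = 19.35 kHz.
19.35 kHz ≤ fs/2 = 26.25 kHz, appears at 19.35 kHz.
190.95 kHz mod fs = 33.45 kHz.
33.45 kHz > fs/2 = 26.25 kHz, folds to fs − 33.45 kHz = 19.05 kHz.
139.35 kHz mod fs = 34.35 kHz.
34.35 kHz > fs/2 = 26.25 kHz, folds to fs − 34.35 kHz = 18.15 kHz.
Distinct values: {18.15 kHz, 19.05 kHz, 19.35 kHz} → 3.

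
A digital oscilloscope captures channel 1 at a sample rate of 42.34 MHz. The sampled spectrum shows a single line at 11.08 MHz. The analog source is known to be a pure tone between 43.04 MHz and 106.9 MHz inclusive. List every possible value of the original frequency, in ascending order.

53.42 MHz, 73.6 MHz, 95.76 MHz

Frequencies that alias to 11.08 MHz are k·fs ± 11.08 MHz for integer k ≥ 0.
k=0: 11.08 MHz.
k=1: 31.26 MHz, 53.42 MHz.
k=2: 73.6 MHz, 95.76 MHz.
k=3: 115.94 MHz, 138.1 MHz.
Within [43.04 MHz, 106.9 MHz]: 53.42 MHz, 73.6 MHz, 95.76 MHz.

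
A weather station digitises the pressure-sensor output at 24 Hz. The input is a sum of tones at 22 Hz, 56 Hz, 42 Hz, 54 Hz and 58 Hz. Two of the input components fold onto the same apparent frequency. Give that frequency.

6 Hz

fs/2 = 12 Hz.
22 Hz > fs/2 = 12 Hz, folds to fs − 22 Hz = 2 Hz.
56 Hz mod fs = 8 Hz.
8 Hz ≤ fs/2 = 12 Hz, appears at 8 Hz.
42 Hz mod fs = 18 Hz.
18 Hz > fs/2 = 12 Hz, folds to fs − 18 Hz = 6 Hz.
54 Hz mod fs = 6 Hz.
6 Hz ≤ fs/2 = 12 Hz, appears at 6 Hz.
58 Hz mod fs = 10 Hz.
10 Hz ≤ fs/2 = 12 Hz, appears at 10 Hz.
42 Hz and 54 Hz both map to 6 Hz.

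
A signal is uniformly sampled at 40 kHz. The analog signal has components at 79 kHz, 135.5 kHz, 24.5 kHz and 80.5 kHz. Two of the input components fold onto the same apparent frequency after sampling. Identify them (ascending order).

fs/2 = 20 kHz.
79 kHz mod fs = 39 kHz.
39 kHz > fs/2 = 20 kHz, folds to fs − 39 kHz = 1 kHz.
135.5 kHz mod fs = 15.5 kHz.
15.5 kHz ≤ fs/2 = 20 kHz, appears at 15.5 kHz.
24.5 kHz > fs/2 = 20 kHz, folds to fs − 24.5 kHz = 15.5 kHz.
80.5 kHz mod fs = 0.5 kHz.
0.5 kHz ≤ fs/2 = 20 kHz, appears at 0.5 kHz.
24.5 kHz and 135.5 kHz both map to 15.5 kHz.

24.5 kHz, 135.5 kHz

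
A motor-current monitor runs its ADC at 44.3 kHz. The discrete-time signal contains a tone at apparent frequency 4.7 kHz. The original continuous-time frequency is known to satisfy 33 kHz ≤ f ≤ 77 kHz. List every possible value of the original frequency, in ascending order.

39.6 kHz, 49 kHz

Frequencies that alias to 4.7 kHz are k·fs ± 4.7 kHz for integer k ≥ 0.
k=0: 4.7 kHz.
k=1: 39.6 kHz, 49 kHz.
k=2: 83.9 kHz, 93.3 kHz.
Within [33 kHz, 77 kHz]: 39.6 kHz, 49 kHz.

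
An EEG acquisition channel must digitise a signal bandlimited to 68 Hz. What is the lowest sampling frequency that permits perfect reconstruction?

Nyquist rate = 2 × 68 Hz = 136 Hz.

136 Hz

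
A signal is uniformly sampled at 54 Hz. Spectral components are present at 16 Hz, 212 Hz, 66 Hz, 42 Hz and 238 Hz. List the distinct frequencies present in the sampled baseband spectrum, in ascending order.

fs/2 = 27 Hz.
16 Hz ≤ fs/2 = 27 Hz, passes unchanged.
212 Hz mod fs = 50 Hz.
50 Hz > fs/2 = 27 Hz, folds to fs − 50 Hz = 4 Hz.
66 Hz mod fs = 12 Hz.
12 Hz ≤ fs/2 = 27 Hz, appears at 12 Hz.
42 Hz > fs/2 = 27 Hz, folds to fs − 42 Hz = 12 Hz.
238 Hz mod fs = 22 Hz.
22 Hz ≤ fs/2 = 27 Hz, appears at 22 Hz.
Distinct values: {4 Hz, 12 Hz, 16 Hz, 22 Hz}.

4 Hz, 12 Hz, 16 Hz, 22 Hz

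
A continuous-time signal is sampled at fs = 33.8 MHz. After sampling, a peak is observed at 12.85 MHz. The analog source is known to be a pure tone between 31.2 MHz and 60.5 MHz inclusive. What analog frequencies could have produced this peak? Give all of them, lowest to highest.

Frequencies that alias to 12.85 MHz are k·fs ± 12.85 MHz for integer k ≥ 0.
k=0: 12.85 MHz.
k=1: 20.95 MHz, 46.65 MHz.
k=2: 54.75 MHz, 80.45 MHz.
k=3: 88.55 MHz, 114.25 MHz.
Within [31.2 MHz, 60.5 MHz]: 46.65 MHz, 54.75 MHz.

46.65 MHz, 54.75 MHz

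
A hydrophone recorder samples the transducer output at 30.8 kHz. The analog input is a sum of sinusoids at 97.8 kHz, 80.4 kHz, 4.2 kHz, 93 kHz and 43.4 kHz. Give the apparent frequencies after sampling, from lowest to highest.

fs/2 = 15.4 kHz.
97.8 kHz mod fs = 5.4 kHz.
5.4 kHz ≤ fs/2 = 15.4 kHz, appears at 5.4 kHz.
80.4 kHz mod fs = 18.8 kHz.
18.8 kHz > fs/2 = 15.4 kHz, folds to fs − 18.8 kHz = 12 kHz.
4.2 kHz ≤ fs/2 = 15.4 kHz, passes unchanged.
93 kHz mod fs = 0.6 kHz.
0.6 kHz ≤ fs/2 = 15.4 kHz, appears at 0.6 kHz.
43.4 kHz mod fs = 12.6 kHz.
12.6 kHz ≤ fs/2 = 15.4 kHz, appears at 12.6 kHz.
Distinct values: {0.6 kHz, 4.2 kHz, 5.4 kHz, 12 kHz, 12.6 kHz}.

0.6 kHz, 4.2 kHz, 5.4 kHz, 12 kHz, 12.6 kHz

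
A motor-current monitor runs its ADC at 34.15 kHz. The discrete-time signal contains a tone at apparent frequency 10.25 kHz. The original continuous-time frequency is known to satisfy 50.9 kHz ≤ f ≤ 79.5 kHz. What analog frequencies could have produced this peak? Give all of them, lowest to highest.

Frequencies that alias to 10.25 kHz are k·fs ± 10.25 kHz for integer k ≥ 0.
k=0: 10.25 kHz.
k=1: 23.9 kHz, 44.4 kHz.
k=2: 58.05 kHz, 78.55 kHz.
k=3: 92.2 kHz, 112.7 kHz.
Within [50.9 kHz, 79.5 kHz]: 58.05 kHz, 78.55 kHz.

58.05 kHz, 78.55 kHz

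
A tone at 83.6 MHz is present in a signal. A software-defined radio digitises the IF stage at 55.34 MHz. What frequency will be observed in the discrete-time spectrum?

27.08 MHz

83.6 MHz mod fs = 28.26 MHz.
28.26 MHz > fs/2 = 27.67 MHz, folds to fs − 28.26 MHz = 27.08 MHz.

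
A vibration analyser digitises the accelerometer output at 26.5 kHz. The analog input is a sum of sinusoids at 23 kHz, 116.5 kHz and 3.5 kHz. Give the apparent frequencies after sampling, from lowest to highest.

fs/2 = 13.25 kHz.
23 kHz > fs/2 = 13.25 kHz, folds to fs − 23 kHz = 3.5 kHz.
116.5 kHz mod fs = 10.5 kHz.
10.5 kHz ≤ fs/2 = 13.25 kHz, appears at 10.5 kHz.
3.5 kHz ≤ fs/2 = 13.25 kHz, passes unchanged.
Distinct values: {3.5 kHz, 10.5 kHz}.

3.5 kHz, 10.5 kHz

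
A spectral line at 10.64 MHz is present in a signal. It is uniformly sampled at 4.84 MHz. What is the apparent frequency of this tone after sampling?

10.64 MHz mod fs = 0.96 MHz.
0.96 MHz ≤ fs/2 = 2.42 MHz, appears at 0.96 MHz.

0.96 MHz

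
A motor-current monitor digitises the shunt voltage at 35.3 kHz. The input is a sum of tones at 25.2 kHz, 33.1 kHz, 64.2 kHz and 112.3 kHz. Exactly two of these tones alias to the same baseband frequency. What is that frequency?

fs/2 = 17.65 kHz.
25.2 kHz > fs/2 = 17.65 kHz, folds to fs − 25.2 kHz = 10.1 kHz.
33.1 kHz > fs/2 = 17.65 kHz, folds to fs − 33.1 kHz = 2.2 kHz.
64.2 kHz mod fs = 28.9 kHz.
28.9 kHz > fs/2 = 17.65 kHz, folds to fs − 28.9 kHz = 6.4 kHz.
112.3 kHz mod fs = 6.4 kHz.
6.4 kHz ≤ fs/2 = 17.65 kHz, appears at 6.4 kHz.
64.2 kHz and 112.3 kHz both map to 6.4 kHz.

6.4 kHz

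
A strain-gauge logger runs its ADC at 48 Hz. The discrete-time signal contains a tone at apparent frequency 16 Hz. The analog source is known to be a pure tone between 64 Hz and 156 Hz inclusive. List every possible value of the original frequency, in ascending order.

64 Hz, 80 Hz, 112 Hz, 128 Hz

Frequencies that alias to 16 Hz are k·fs ± 16 Hz for integer k ≥ 0.
k=0: 16 Hz.
k=1: 32 Hz, 64 Hz.
k=2: 80 Hz, 112 Hz.
k=3: 128 Hz, 160 Hz.
k=4: 176 Hz, 208 Hz.
Within [64 Hz, 156 Hz]: 64 Hz, 80 Hz, 112 Hz, 128 Hz.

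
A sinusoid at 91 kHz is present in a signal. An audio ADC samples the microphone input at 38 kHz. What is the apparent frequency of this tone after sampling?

15 kHz

91 kHz mod fs = 15 kHz.
15 kHz ≤ fs/2 = 19 kHz, appears at 15 kHz.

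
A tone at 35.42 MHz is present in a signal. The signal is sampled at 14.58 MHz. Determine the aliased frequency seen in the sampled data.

6.26 MHz

35.42 MHz mod fs = 6.26 MHz.
6.26 MHz ≤ fs/2 = 7.29 MHz, appears at 6.26 MHz.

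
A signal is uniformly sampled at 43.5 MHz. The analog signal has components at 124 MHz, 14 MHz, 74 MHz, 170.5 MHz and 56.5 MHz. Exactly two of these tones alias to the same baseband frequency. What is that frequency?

fs/2 = 21.75 MHz.
124 MHz mod fs = 37 MHz.
37 MHz > fs/2 = 21.75 MHz, folds to fs − 37 MHz = 6.5 MHz.
14 MHz ≤ fs/2 = 21.75 MHz, passes unchanged.
74 MHz mod fs = 30.5 MHz.
30.5 MHz > fs/2 = 21.75 MHz, folds to fs − 30.5 MHz = 13 MHz.
170.5 MHz mod fs = 40 MHz.
40 MHz > fs/2 = 21.75 MHz, folds to fs − 40 MHz = 3.5 MHz.
56.5 MHz mod fs = 13 MHz.
13 MHz ≤ fs/2 = 21.75 MHz, appears at 13 MHz.
56.5 MHz and 74 MHz both map to 13 MHz.

13 MHz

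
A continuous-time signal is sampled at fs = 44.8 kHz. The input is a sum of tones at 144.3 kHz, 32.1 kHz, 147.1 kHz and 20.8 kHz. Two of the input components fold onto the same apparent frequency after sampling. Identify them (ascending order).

fs/2 = 22.4 kHz.
144.3 kHz mod fs = 9.9 kHz.
9.9 kHz ≤ fs/2 = 22.4 kHz, appears at 9.9 kHz.
32.1 kHz > fs/2 = 22.4 kHz, folds to fs − 32.1 kHz = 12.7 kHz.
147.1 kHz mod fs = 12.7 kHz.
12.7 kHz ≤ fs/2 = 22.4 kHz, appears at 12.7 kHz.
20.8 kHz ≤ fs/2 = 22.4 kHz, passes unchanged.
32.1 kHz and 147.1 kHz both map to 12.7 kHz.

32.1 kHz, 147.1 kHz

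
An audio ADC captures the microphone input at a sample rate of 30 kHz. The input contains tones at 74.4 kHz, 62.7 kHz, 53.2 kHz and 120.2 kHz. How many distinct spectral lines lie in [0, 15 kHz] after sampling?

4

fs/2 = 15 kHz.
74.4 kHz mod fs = 14.4 kHz.
14.4 kHz ≤ fs/2 = 15 kHz, appears at 14.4 kHz.
62.7 kHz mod fs = 2.7 kHz.
2.7 kHz ≤ fs/2 = 15 kHz, appears at 2.7 kHz.
53.2 kHz mod fs = 23.2 kHz.
23.2 kHz > fs/2 = 15 kHz, folds to fs − 23.2 kHz = 6.8 kHz.
120.2 kHz mod fs = 0.2 kHz.
0.2 kHz ≤ fs/2 = 15 kHz, appears at 0.2 kHz.
Distinct values: {0.2 kHz, 2.7 kHz, 6.8 kHz, 14.4 kHz} → 4.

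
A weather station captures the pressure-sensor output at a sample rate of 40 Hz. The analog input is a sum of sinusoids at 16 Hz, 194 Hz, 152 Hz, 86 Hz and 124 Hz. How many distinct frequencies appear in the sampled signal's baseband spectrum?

4

fs/2 = 20 Hz.
16 Hz ≤ fs/2 = 20 Hz, passes unchanged.
194 Hz mod fs = 34 Hz.
34 Hz > fs/2 = 20 Hz, folds to fs − 34 Hz = 6 Hz.
152 Hz mod fs = 32 Hz.
32 Hz > fs/2 = 20 Hz, folds to fs − 32 Hz = 8 Hz.
86 Hz mod fs = 6 Hz.
6 Hz ≤ fs/2 = 20 Hz, appears at 6 Hz.
124 Hz mod fs = 4 Hz.
4 Hz ≤ fs/2 = 20 Hz, appears at 4 Hz.
Distinct values: {4 Hz, 6 Hz, 8 Hz, 16 Hz} → 4.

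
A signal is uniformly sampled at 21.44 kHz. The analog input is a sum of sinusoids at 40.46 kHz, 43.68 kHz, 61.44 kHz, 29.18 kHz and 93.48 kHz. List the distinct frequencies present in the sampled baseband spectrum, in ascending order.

0.8 kHz, 2.42 kHz, 2.88 kHz, 7.72 kHz, 7.74 kHz

fs/2 = 10.72 kHz.
40.46 kHz mod fs = 19.02 kHz.
19.02 kHz > fs/2 = 10.72 kHz, folds to fs − 19.02 kHz = 2.42 kHz.
43.68 kHz mod fs = 0.8 kHz.
0.8 kHz ≤ fs/2 = 10.72 kHz, appears at 0.8 kHz.
61.44 kHz mod fs = 18.56 kHz.
18.56 kHz > fs/2 = 10.72 kHz, folds to fs − 18.56 kHz = 2.88 kHz.
29.18 kHz mod fs = 7.74 kHz.
7.74 kHz ≤ fs/2 = 10.72 kHz, appears at 7.74 kHz.
93.48 kHz mod fs = 7.72 kHz.
7.72 kHz ≤ fs/2 = 10.72 kHz, appears at 7.72 kHz.
Distinct values: {0.8 kHz, 2.42 kHz, 2.88 kHz, 7.72 kHz, 7.74 kHz}.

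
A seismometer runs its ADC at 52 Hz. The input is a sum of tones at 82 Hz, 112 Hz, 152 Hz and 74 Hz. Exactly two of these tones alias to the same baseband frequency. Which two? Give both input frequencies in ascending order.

fs/2 = 26 Hz.
82 Hz mod fs = 30 Hz.
30 Hz > fs/2 = 26 Hz, folds to fs − 30 Hz = 22 Hz.
112 Hz mod fs = 8 Hz.
8 Hz ≤ fs/2 = 26 Hz, appears at 8 Hz.
152 Hz mod fs = 48 Hz.
48 Hz > fs/2 = 26 Hz, folds to fs − 48 Hz = 4 Hz.
74 Hz mod fs = 22 Hz.
22 Hz ≤ fs/2 = 26 Hz, appears at 22 Hz.
74 Hz and 82 Hz both map to 22 Hz.

74 Hz, 82 Hz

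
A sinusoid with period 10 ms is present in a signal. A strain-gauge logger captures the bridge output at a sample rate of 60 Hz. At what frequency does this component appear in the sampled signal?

T = 10 ms → f = 1/T = 100 Hz.
100 Hz mod fs = 40 Hz.
40 Hz > fs/2 = 30 Hz, folds to fs − 40 Hz = 20 Hz.

20 Hz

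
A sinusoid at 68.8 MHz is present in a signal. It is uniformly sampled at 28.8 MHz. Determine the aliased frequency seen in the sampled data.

11.2 MHz

68.8 MHz mod fs = 11.2 MHz.
11.2 MHz ≤ fs/2 = 14.4 MHz, appears at 11.2 MHz.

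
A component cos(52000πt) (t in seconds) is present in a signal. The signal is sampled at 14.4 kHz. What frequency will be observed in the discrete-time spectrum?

2.8 kHz

ω = 52000π rad/s → f = ω/(2π) = 26000 Hz = 26 kHz.
26 kHz mod fs = 11.6 kHz.
11.6 kHz > fs/2 = 7.2 kHz, folds to fs − 11.6 kHz = 2.8 kHz.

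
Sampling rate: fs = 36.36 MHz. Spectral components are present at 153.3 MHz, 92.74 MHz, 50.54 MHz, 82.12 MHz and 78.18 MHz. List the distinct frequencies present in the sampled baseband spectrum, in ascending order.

fs/2 = 18.18 MHz.
153.3 MHz mod fs = 7.86 MHz.
7.86 MHz ≤ fs/2 = 18.18 MHz, appears at 7.86 MHz.
92.74 MHz mod fs = 20.02 MHz.
20.02 MHz > fs/2 = 18.18 MHz, folds to fs − 20.02 MHz = 16.34 MHz.
50.54 MHz mod fs = 14.18 MHz.
14.18 MHz ≤ fs/2 = 18.18 MHz, appears at 14.18 MHz.
82.12 MHz mod fs = 9.4 MHz.
9.4 MHz ≤ fs/2 = 18.18 MHz, appears at 9.4 MHz.
78.18 MHz mod fs = 5.46 MHz.
5.46 MHz ≤ fs/2 = 18.18 MHz, appears at 5.46 MHz.
Distinct values: {5.46 MHz, 7.86 MHz, 9.4 MHz, 14.18 MHz, 16.34 MHz}.

5.46 MHz, 7.86 MHz, 9.4 MHz, 14.18 MHz, 16.34 MHz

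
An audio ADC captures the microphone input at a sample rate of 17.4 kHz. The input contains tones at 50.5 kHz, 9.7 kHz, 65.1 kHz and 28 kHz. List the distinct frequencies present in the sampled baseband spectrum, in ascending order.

1.7 kHz, 4.5 kHz, 6.8 kHz, 7.7 kHz

fs/2 = 8.7 kHz.
50.5 kHz mod fs = 15.7 kHz.
15.7 kHz > fs/2 = 8.7 kHz, folds to fs − 15.7 kHz = 1.7 kHz.
9.7 kHz > fs/2 = 8.7 kHz, folds to fs − 9.7 kHz = 7.7 kHz.
65.1 kHz mod fs = 12.9 kHz.
12.9 kHz > fs/2 = 8.7 kHz, folds to fs − 12.9 kHz = 4.5 kHz.
28 kHz mod fs = 10.6 kHz.
10.6 kHz > fs/2 = 8.7 kHz, folds to fs − 10.6 kHz = 6.8 kHz.
Distinct values: {1.7 kHz, 4.5 kHz, 6.8 kHz, 7.7 kHz}.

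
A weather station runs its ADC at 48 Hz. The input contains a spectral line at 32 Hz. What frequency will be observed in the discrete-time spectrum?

16 Hz

32 Hz > fs/2 = 24 Hz, folds to fs − 32 Hz = 16 Hz.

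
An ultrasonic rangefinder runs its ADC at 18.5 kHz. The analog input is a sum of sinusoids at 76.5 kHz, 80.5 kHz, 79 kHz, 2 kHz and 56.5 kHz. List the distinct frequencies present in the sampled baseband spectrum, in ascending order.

1 kHz, 2 kHz, 2.5 kHz, 5 kHz, 6.5 kHz

fs/2 = 9.25 kHz.
76.5 kHz mod fs = 2.5 kHz.
2.5 kHz ≤ fs/2 = 9.25 kHz, appears at 2.5 kHz.
80.5 kHz mod fs = 6.5 kHz.
6.5 kHz ≤ fs/2 = 9.25 kHz, appears at 6.5 kHz.
79 kHz mod fs = 5 kHz.
5 kHz ≤ fs/2 = 9.25 kHz, appears at 5 kHz.
2 kHz ≤ fs/2 = 9.25 kHz, passes unchanged.
56.5 kHz mod fs = 1 kHz.
1 kHz ≤ fs/2 = 9.25 kHz, appears at 1 kHz.
Distinct values: {1 kHz, 2 kHz, 2.5 kHz, 5 kHz, 6.5 kHz}.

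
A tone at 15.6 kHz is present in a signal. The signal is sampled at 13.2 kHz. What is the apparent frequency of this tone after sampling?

15.6 kHz mod fs = 2.4 kHz.
2.4 kHz ≤ fs/2 = 6.6 kHz, appears at 2.4 kHz.

2.4 kHz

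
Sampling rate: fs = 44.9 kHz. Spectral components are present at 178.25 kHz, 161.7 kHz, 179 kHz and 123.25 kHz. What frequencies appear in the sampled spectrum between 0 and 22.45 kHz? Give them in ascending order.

fs/2 = 22.45 kHz.
178.25 kHz mod fs = 43.55 kHz.
43.55 kHz > fs/2 = 22.45 kHz, folds to fs − 43.55 kHz = 1.35 kHz.
161.7 kHz mod fs = 27 kHz.
27 kHz > fs/2 = 22.45 kHz, folds to fs − 27 kHz = 17.9 kHz.
179 kHz mod fs = 44.3 kHz.
44.3 kHz > fs/2 = 22.45 kHz, folds to fs − 44.3 kHz = 0.6 kHz.
123.25 kHz mod fs = 33.45 kHz.
33.45 kHz > fs/2 = 22.45 kHz, folds to fs − 33.45 kHz = 11.45 kHz.
Distinct values: {0.6 kHz, 1.35 kHz, 11.45 kHz, 17.9 kHz}.

0.6 kHz, 1.35 kHz, 11.45 kHz, 17.9 kHz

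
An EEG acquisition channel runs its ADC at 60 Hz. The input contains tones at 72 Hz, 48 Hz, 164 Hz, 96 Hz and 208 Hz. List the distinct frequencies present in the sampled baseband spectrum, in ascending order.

12 Hz, 16 Hz, 24 Hz, 28 Hz

fs/2 = 30 Hz.
72 Hz mod fs = 12 Hz.
12 Hz ≤ fs/2 = 30 Hz, appears at 12 Hz.
48 Hz > fs/2 = 30 Hz, folds to fs − 48 Hz = 12 Hz.
164 Hz mod fs = 44 Hz.
44 Hz > fs/2 = 30 Hz, folds to fs − 44 Hz = 16 Hz.
96 Hz mod fs = 36 Hz.
36 Hz > fs/2 = 30 Hz, folds to fs − 36 Hz = 24 Hz.
208 Hz mod fs = 28 Hz.
28 Hz ≤ fs/2 = 30 Hz, appears at 28 Hz.
Distinct values: {12 Hz, 16 Hz, 24 Hz, 28 Hz}.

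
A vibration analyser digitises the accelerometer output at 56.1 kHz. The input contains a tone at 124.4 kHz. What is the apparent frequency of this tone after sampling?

12.2 kHz

124.4 kHz mod fs = 12.2 kHz.
12.2 kHz ≤ fs/2 = 28.05 kHz, appears at 12.2 kHz.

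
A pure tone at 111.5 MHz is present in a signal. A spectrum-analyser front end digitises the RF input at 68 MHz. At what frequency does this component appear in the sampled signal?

111.5 MHz mod fs = 43.5 MHz.
43.5 MHz > fs/2 = 34 MHz, folds to fs − 43.5 MHz = 24.5 MHz.

24.5 MHz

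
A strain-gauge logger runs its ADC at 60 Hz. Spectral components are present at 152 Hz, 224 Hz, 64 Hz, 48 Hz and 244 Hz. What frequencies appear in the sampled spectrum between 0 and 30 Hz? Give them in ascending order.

4 Hz, 12 Hz, 16 Hz, 28 Hz

fs/2 = 30 Hz.
152 Hz mod fs = 32 Hz.
32 Hz > fs/2 = 30 Hz, folds to fs − 32 Hz = 28 Hz.
224 Hz mod fs = 44 Hz.
44 Hz > fs/2 = 30 Hz, folds to fs − 44 Hz = 16 Hz.
64 Hz mod fs = 4 Hz.
4 Hz ≤ fs/2 = 30 Hz, appears at 4 Hz.
48 Hz > fs/2 = 30 Hz, folds to fs − 48 Hz = 12 Hz.
244 Hz mod fs = 4 Hz.
4 Hz ≤ fs/2 = 30 Hz, appears at 4 Hz.
Distinct values: {4 Hz, 12 Hz, 16 Hz, 28 Hz}.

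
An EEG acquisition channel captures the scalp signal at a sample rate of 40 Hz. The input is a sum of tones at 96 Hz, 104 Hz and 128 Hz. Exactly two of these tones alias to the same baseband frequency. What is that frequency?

16 Hz

fs/2 = 20 Hz.
96 Hz mod fs = 16 Hz.
16 Hz ≤ fs/2 = 20 Hz, appears at 16 Hz.
104 Hz mod fs = 24 Hz.
24 Hz > fs/2 = 20 Hz, folds to fs − 24 Hz = 16 Hz.
128 Hz mod fs = 8 Hz.
8 Hz ≤ fs/2 = 20 Hz, appears at 8 Hz.
96 Hz and 104 Hz both map to 16 Hz.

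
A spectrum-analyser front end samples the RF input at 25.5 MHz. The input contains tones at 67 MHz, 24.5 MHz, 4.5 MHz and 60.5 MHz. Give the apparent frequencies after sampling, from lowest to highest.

fs/2 = 12.75 MHz.
67 MHz mod fs = 16 MHz.
16 MHz > fs/2 = 12.75 MHz, folds to fs − 16 MHz = 9.5 MHz.
24.5 MHz > fs/2 = 12.75 MHz, folds to fs − 24.5 MHz = 1 MHz.
4.5 MHz ≤ fs/2 = 12.75 MHz, passes unchanged.
60.5 MHz mod fs = 9.5 MHz.
9.5 MHz ≤ fs/2 = 12.75 MHz, appears at 9.5 MHz.
Distinct values: {1 MHz, 4.5 MHz, 9.5 MHz}.

1 MHz, 4.5 MHz, 9.5 MHz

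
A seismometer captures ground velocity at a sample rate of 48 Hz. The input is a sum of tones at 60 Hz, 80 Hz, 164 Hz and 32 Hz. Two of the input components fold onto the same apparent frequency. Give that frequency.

16 Hz

fs/2 = 24 Hz.
60 Hz mod fs = 12 Hz.
12 Hz ≤ fs/2 = 24 Hz, appears at 12 Hz.
80 Hz mod fs = 32 Hz.
32 Hz > fs/2 = 24 Hz, folds to fs − 32 Hz = 16 Hz.
164 Hz mod fs = 20 Hz.
20 Hz ≤ fs/2 = 24 Hz, appears at 20 Hz.
32 Hz > fs/2 = 24 Hz, folds to fs − 32 Hz = 16 Hz.
32 Hz and 80 Hz both map to 16 Hz.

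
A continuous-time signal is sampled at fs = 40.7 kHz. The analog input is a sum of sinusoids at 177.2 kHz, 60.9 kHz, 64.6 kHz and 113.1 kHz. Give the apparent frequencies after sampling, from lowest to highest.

9 kHz, 14.4 kHz, 16.8 kHz, 20.2 kHz

fs/2 = 20.35 kHz.
177.2 kHz mod fs = 14.4 kHz.
14.4 kHz ≤ fs/2 = 20.35 kHz, appears at 14.4 kHz.
60.9 kHz mod fs = 20.2 kHz.
20.2 kHz ≤ fs/2 = 20.35 kHz, appears at 20.2 kHz.
64.6 kHz mod fs = 23.9 kHz.
23.9 kHz > fs/2 = 20.35 kHz, folds to fs − 23.9 kHz = 16.8 kHz.
113.1 kHz mod fs = 31.7 kHz.
31.7 kHz > fs/2 = 20.35 kHz, folds to fs − 31.7 kHz = 9 kHz.
Distinct values: {9 kHz, 14.4 kHz, 16.8 kHz, 20.2 kHz}.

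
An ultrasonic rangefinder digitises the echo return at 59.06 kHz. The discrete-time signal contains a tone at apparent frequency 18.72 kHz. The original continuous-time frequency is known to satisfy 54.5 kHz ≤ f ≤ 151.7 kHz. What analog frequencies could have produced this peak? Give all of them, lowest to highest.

77.78 kHz, 99.4 kHz, 136.84 kHz

Frequencies that alias to 18.72 kHz are k·fs ± 18.72 kHz for integer k ≥ 0.
k=0: 18.72 kHz.
k=1: 40.34 kHz, 77.78 kHz.
k=2: 99.4 kHz, 136.84 kHz.
k=3: 158.46 kHz, 195.9 kHz.
Within [54.5 kHz, 151.7 kHz]: 77.78 kHz, 99.4 kHz, 136.84 kHz.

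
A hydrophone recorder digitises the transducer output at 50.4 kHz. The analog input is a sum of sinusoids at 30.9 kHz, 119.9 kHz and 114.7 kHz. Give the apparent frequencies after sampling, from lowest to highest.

13.9 kHz, 19.1 kHz, 19.5 kHz

fs/2 = 25.2 kHz.
30.9 kHz > fs/2 = 25.2 kHz, folds to fs − 30.9 kHz = 19.5 kHz.
119.9 kHz mod fs = 19.1 kHz.
19.1 kHz ≤ fs/2 = 25.2 kHz, appears at 19.1 kHz.
114.7 kHz mod fs = 13.9 kHz.
13.9 kHz ≤ fs/2 = 25.2 kHz, appears at 13.9 kHz.
Distinct values: {13.9 kHz, 19.1 kHz, 19.5 kHz}.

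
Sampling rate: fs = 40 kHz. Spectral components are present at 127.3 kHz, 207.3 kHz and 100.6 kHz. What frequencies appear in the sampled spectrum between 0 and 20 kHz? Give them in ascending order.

fs/2 = 20 kHz.
127.3 kHz mod fs = 7.3 kHz.
7.3 kHz ≤ fs/2 = 20 kHz, appears at 7.3 kHz.
207.3 kHz mod fs = 7.3 kHz.
7.3 kHz ≤ fs/2 = 20 kHz, appears at 7.3 kHz.
100.6 kHz mod fs = 20.6 kHz.
20.6 kHz > fs/2 = 20 kHz, folds to fs − 20.6 kHz = 19.4 kHz.
Distinct values: {7.3 kHz, 19.4 kHz}.

7.3 kHz, 19.4 kHz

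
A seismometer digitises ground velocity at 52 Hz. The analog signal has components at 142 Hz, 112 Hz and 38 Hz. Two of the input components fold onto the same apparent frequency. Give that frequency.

14 Hz

fs/2 = 26 Hz.
142 Hz mod fs = 38 Hz.
38 Hz > fs/2 = 26 Hz, folds to fs − 38 Hz = 14 Hz.
112 Hz mod fs = 8 Hz.
8 Hz ≤ fs/2 = 26 Hz, appears at 8 Hz.
38 Hz > fs/2 = 26 Hz, folds to fs − 38 Hz = 14 Hz.
38 Hz and 142 Hz both map to 14 Hz.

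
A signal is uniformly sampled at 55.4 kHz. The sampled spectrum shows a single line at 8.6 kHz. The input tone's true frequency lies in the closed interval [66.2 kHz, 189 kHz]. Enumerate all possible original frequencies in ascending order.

Frequencies that alias to 8.6 kHz are k·fs ± 8.6 kHz for integer k ≥ 0.
k=0: 8.6 kHz.
k=1: 46.8 kHz, 64 kHz.
k=2: 102.2 kHz, 119.4 kHz.
k=3: 157.6 kHz, 174.8 kHz.
k=4: 213 kHz, 230.2 kHz.
Within [66.2 kHz, 189 kHz]: 102.2 kHz, 119.4 kHz, 157.6 kHz, 174.8 kHz.

102.2 kHz, 119.4 kHz, 157.6 kHz, 174.8 kHz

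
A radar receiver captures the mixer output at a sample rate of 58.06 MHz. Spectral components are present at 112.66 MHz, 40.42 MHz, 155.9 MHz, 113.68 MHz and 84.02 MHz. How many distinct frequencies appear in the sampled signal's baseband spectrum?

fs/2 = 29.03 MHz.
112.66 MHz mod fs = 54.6 MHz.
54.6 MHz > fs/2 = 29.03 MHz, folds to fs − 54.6 MHz = 3.46 MHz.
40.42 MHz > fs/2 = 29.03 MHz, folds to fs − 40.42 MHz = 17.64 MHz.
155.9 MHz mod fs = 39.78 MHz.
39.78 MHz > fs/2 = 29.03 MHz, folds to fs − 39.78 MHz = 18.28 MHz.
113.68 MHz mod fs = 55.62 MHz.
55.62 MHz > fs/2 = 29.03 MHz, folds to fs − 55.62 MHz = 2.44 MHz.
84.02 MHz mod fs = 25.96 MHz.
25.96 MHz ≤ fs/2 = 29.03 MHz, appears at 25.96 MHz.
Distinct values: {2.44 MHz, 3.46 MHz, 17.64 MHz, 18.28 MHz, 25.96 MHz} → 5.

5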